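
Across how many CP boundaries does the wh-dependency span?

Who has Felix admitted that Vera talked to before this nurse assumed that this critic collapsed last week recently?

"who" is extracted from the PP object of "talked".
Boundaries crossed, outermost first: [that] — 1 in total.

1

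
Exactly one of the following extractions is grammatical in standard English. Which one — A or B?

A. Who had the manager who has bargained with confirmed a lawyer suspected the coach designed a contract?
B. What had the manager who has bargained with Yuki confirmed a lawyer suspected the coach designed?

In A, the wh-phrase is extracted from inside a complex-NP island (relative clause) (introduced by "who"), which blocks movement.
In B, the extraction path crosses only that-complement boundaries, which are transparent.
So B is grammatical.

B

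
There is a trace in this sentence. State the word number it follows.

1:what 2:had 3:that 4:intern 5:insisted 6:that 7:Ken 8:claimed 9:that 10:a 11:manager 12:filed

12

The displaced element is "what" (word 1).
It is linked across 2 clause boundaries (that → that).
It functions as the direct object of "filed", so the gap sits immediately after word 12 ("filed").
Base order: That intern had insisted that Ken claimed that a manager filed what.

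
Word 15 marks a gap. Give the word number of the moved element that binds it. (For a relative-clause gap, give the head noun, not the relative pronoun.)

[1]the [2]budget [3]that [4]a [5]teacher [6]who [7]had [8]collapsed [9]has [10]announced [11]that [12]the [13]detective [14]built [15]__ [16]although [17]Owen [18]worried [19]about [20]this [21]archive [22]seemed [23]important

2

The gap at 15 is the object of "built", inside a relative clause.
The relative pronoun is "that" (word 3); it is bound by the head noun immediately before it.
Its filler is the head noun "budget", at word 2.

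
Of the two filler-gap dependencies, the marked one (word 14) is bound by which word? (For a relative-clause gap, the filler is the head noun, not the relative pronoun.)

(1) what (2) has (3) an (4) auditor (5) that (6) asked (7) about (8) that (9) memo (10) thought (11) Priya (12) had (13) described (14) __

1

The marked gap is the direct object of "described".
Its filler is the fronted wh-phrase "what", at word 1.
(The other dependency links word 4 to a gap after word 5.)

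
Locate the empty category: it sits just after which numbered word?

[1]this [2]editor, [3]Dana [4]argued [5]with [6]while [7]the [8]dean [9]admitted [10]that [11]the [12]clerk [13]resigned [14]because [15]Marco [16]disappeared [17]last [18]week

5

The displaced element is "this editor" (word 2).
It functions as the object of the preposition "with" of "argued", so the gap sits immediately after word 5 ("with").
Base order: Dana argued with this editor while the dean admitted that the clerk resigned because Marco disappeared last week.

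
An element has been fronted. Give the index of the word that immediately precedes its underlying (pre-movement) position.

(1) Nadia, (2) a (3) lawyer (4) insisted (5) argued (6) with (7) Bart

4

The displaced element is "Nadia" (word 1).
It is linked across 1 clause boundary (Ø).
It functions as the subject of "argued", so the gap sits immediately after word 4 ("insisted").
Base order: A lawyer insisted that Nadia argued with Bart.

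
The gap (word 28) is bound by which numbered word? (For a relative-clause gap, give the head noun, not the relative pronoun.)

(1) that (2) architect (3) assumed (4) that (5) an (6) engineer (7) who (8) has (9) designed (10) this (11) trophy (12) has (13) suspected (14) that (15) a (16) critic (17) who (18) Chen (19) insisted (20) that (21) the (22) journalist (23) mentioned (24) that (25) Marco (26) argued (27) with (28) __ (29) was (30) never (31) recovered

The gap at 28 is the prepositional object of "argued", inside a relative clause.
The relative pronoun is "who" (word 17); it is bound by the head noun immediately before it.
Its filler is the head noun "critic", at word 16.

16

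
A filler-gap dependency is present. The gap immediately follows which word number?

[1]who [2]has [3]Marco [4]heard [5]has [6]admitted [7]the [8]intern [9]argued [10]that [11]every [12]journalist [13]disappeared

4

The displaced element is "who" (word 1).
It is linked across 1 clause boundary (Ø).
It functions as the subject of "admitted", so the gap sits immediately after word 4 ("heard").
Base order: Marco has heard who has admitted the intern argued that every journalist disappeared.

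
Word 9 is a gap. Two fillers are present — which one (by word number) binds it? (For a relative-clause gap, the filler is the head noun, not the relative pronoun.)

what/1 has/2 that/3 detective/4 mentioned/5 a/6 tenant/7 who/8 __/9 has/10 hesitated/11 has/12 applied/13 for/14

7

The marked gap is inside the relative clause, the subject of "hesitated".
Its filler is the head noun "tenant" (via "who"), at word 7.
(The other dependency links word 1 to a gap after word 14.)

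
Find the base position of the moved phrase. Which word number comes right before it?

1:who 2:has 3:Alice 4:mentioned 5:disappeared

The displaced element is "who" (word 1).
It is linked across 1 clause boundary (Ø).
It functions as the subject of "disappeared", so the gap sits immediately after word 4 ("mentioned").
Base order: Alice has mentioned that who disappeared.

4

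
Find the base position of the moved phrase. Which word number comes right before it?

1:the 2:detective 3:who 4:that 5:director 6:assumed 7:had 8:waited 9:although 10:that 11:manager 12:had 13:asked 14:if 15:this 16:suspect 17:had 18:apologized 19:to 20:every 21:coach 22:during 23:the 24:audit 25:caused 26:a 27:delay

6

The displaced element is "the detective" (word 2).
It is linked across 1 clause boundary (Ø).
It functions as the subject of "waited", so the gap sits immediately after word 6 ("assumed").
Base order: That director assumed that the detective had waited although that manager had asked if this suspect had apologized to every coach during the audit.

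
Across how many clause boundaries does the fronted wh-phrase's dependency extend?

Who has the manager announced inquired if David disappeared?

1

"who" is extracted from the subject of "inquired".
Boundaries crossed, outermost first: [Ø] — 1 in total.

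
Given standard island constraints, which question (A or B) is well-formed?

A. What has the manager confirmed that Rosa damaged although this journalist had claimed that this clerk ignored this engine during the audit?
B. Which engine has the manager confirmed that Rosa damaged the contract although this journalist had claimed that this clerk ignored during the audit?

A

In B, the wh-phrase is extracted from inside an adjunct island (introduced by "although"), which blocks movement.
In A, the extraction path crosses only that-complement boundaries, which are transparent.
So A is grammatical.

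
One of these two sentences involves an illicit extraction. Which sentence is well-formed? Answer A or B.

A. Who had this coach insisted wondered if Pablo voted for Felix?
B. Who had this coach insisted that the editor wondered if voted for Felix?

In B, the wh-phrase is extracted from inside a wh-island (introduced by "if"), which blocks movement.
In A, the extraction path crosses only that-complement boundaries, which are transparent.
So A is grammatical.

A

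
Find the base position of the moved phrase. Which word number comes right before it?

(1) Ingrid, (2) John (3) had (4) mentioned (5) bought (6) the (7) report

The displaced element is "Ingrid" (word 1).
It is linked across 1 clause boundary (Ø).
It functions as the subject of "bought", so the gap sits immediately after word 4 ("mentioned").
Base order: John had mentioned that Ingrid bought the report.

4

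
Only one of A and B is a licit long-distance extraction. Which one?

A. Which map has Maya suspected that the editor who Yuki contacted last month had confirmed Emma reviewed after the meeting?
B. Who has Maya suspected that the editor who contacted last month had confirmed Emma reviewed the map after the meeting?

A

In B, the wh-phrase is extracted from inside a complex-NP island (relative clause) (introduced by "who"), which blocks movement.
In A, the extraction path crosses only that-complement boundaries, which are transparent.
So A is grammatical.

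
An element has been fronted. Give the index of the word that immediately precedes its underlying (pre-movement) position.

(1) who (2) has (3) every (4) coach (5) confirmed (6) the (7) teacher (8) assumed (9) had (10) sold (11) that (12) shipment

8

The displaced element is "who" (word 1).
It is linked across 2 clause boundaries (Ø → Ø).
It functions as the subject of "sold", so the gap sits immediately after word 8 ("assumed").
Base order: Every coach has confirmed the teacher assumed that who had sold that shipment.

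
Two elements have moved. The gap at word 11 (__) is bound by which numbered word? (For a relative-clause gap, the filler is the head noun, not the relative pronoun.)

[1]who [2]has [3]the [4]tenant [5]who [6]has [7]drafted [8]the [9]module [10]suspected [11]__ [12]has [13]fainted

1

The marked gap is the subject of "fainted".
Its filler is the fronted wh-phrase "who", at word 1.
(The other dependency links word 4 to a gap after word 5.)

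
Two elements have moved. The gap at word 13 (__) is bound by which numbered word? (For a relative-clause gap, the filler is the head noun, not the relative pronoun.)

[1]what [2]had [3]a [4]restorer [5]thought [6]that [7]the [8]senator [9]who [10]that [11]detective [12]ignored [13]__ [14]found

8

The marked gap is inside the relative clause, the direct object of "ignored".
Its filler is the head noun "senator" (via "who"), at word 8.
(The other dependency links word 1 to a gap after word 14.)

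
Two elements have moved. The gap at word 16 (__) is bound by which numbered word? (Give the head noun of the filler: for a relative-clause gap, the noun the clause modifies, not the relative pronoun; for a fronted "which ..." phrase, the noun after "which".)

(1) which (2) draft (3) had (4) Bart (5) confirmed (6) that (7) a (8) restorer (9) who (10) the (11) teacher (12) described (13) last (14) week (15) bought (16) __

The marked gap is the direct object of "bought".
Its filler is the fronted wh-phrase "which draft", at word 2.
(The other dependency links word 8 to a gap after word 12.)

2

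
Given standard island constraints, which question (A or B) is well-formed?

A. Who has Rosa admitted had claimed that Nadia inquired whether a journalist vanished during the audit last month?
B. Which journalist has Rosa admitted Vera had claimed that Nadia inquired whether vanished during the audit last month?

In B, the wh-phrase is extracted from inside a wh-island (introduced by "whether"), which blocks movement.
In A, the extraction path crosses only that-complement boundaries, which are transparent.
So A is grammatical.

A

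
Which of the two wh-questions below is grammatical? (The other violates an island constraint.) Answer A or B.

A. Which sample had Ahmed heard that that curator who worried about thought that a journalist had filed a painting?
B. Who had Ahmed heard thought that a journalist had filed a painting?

B

In A, the wh-phrase is extracted from inside a complex-NP island (relative clause) (introduced by "who"), which blocks movement.
In B, the extraction path crosses only that-complement boundaries, which are transparent.
So B is grammatical.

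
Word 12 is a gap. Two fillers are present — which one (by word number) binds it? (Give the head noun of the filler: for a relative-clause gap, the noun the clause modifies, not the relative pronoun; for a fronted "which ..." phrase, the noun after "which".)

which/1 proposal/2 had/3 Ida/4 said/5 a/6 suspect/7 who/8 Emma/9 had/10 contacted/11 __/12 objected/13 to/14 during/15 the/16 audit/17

The marked gap is inside the relative clause, the direct object of "contacted".
Its filler is the head noun "suspect" (via "who"), at word 7.
(The other dependency links word 2 to a gap after word 14.)

7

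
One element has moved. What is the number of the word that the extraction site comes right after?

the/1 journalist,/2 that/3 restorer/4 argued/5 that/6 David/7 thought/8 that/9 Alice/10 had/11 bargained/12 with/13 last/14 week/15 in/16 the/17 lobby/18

13

The displaced element is "the journalist" (word 2).
It is linked across 2 clause boundaries (that → that).
It functions as the object of the preposition "with" of "bargained", so the gap sits immediately after word 13 ("with").
Base order: That restorer argued that David thought that Alice had bargained with the journalist last week in the lobby.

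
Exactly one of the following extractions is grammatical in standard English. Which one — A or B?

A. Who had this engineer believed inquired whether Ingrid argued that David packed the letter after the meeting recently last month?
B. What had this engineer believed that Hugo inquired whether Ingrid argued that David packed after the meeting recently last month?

A

In B, the wh-phrase is extracted from inside a wh-island (introduced by "whether"), which blocks movement.
In A, the extraction path crosses only that-complement boundaries, which are transparent.
So A is grammatical.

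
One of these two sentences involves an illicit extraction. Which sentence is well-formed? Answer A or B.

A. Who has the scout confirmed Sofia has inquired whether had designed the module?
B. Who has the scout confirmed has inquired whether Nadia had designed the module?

In A, the wh-phrase is extracted from inside a wh-island (introduced by "whether"), which blocks movement.
In B, the extraction path crosses only that-complement boundaries, which are transparent.
So B is grammatical.

B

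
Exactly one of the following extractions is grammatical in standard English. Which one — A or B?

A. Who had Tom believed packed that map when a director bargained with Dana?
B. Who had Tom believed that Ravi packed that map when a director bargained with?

In B, the wh-phrase is extracted from inside an adjunct island (introduced by "when"), which blocks movement.
In A, the extraction path crosses only that-complement boundaries, which are transparent.
So A is grammatical.

A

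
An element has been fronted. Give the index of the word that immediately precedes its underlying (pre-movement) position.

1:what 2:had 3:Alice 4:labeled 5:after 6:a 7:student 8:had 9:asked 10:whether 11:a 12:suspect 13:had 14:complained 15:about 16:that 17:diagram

The displaced element is "what" (word 1).
It functions as the direct object of "labeled", so the gap sits immediately after word 4 ("labeled").
Base order: Alice had labeled what after a student had asked whether a suspect had complained about that diagram.

4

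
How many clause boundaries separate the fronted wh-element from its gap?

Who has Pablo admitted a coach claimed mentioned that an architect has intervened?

2

"who" is extracted from the subject of "mentioned".
Boundaries crossed, outermost first: [Ø], [Ø] — 2 in total.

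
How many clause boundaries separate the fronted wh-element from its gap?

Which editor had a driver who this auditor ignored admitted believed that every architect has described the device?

"which editor" is extracted from the subject of "believed".
Boundaries crossed, outermost first: [Ø] — 1 in total.

1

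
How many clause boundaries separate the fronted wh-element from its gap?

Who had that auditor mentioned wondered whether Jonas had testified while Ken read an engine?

1

"who" is extracted from the subject of "wondered".
Boundaries crossed, outermost first: [Ø] — 1 in total.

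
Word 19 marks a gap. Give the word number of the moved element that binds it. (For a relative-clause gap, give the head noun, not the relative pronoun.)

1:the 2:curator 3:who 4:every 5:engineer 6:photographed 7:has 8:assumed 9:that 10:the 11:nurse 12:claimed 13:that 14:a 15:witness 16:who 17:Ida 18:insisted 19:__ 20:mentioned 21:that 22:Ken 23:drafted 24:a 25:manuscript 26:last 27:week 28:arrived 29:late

15

The gap at 19 is the subject of "mentioned", inside a relative clause.
The relative pronoun is "who" (word 16); it is bound by the head noun immediately before it.
Its filler is the head noun "witness", at word 15.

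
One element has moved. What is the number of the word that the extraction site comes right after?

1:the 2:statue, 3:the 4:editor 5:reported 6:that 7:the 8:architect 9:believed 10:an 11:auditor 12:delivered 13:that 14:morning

The displaced element is "the statue" (word 2).
It is linked across 2 clause boundaries (that → Ø).
It functions as the direct object of "delivered", so the gap sits immediately after word 12 ("delivered").
Base order: The editor reported that the architect believed an auditor delivered the statue that morning.

12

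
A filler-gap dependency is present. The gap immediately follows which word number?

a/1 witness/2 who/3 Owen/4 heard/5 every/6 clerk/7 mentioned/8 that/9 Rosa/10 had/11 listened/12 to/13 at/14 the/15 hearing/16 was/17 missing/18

13

The displaced element is "a witness" (word 2).
It is linked across 2 clause boundaries (Ø → that).
It functions as the object of the preposition "to" of "listened", so the gap sits immediately after word 13 ("to").
Base order: Owen heard every clerk mentioned that Rosa had listened to a witness at the hearing.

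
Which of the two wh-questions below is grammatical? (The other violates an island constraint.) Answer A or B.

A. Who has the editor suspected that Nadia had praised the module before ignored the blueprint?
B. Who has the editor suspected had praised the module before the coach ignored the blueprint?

In A, the wh-phrase is extracted from inside an adjunct island (introduced by "before"), which blocks movement.
In B, the extraction path crosses only that-complement boundaries, which are transparent.
So B is grammatical.

B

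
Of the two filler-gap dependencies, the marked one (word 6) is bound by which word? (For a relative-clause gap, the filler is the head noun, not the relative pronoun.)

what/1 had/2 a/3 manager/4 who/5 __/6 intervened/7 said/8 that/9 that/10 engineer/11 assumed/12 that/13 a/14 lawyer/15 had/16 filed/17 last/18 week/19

The marked gap is inside the relative clause, the subject of "intervened".
Its filler is the head noun "manager" (via "who"), at word 4.
(The other dependency links word 1 to a gap after word 17.)

4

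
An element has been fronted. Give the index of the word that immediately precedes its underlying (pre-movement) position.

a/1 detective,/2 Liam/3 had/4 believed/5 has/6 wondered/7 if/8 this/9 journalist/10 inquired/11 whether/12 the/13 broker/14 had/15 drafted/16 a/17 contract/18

5

The displaced element is "a detective" (word 2).
It is linked across 1 clause boundary (Ø).
It functions as the subject of "wondered", so the gap sits immediately after word 5 ("believed").
Base order: Liam had believed a detective has wondered if this journalist inquired whether the broker had drafted a contract.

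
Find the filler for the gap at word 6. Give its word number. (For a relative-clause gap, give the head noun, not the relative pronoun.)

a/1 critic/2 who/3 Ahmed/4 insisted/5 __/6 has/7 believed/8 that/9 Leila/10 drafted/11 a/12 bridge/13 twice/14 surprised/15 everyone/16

The gap at 6 is the subject of "believed", inside a relative clause.
The relative pronoun is "who" (word 3); it is bound by the head noun immediately before it.
Its filler is the head noun "critic", at word 2.

2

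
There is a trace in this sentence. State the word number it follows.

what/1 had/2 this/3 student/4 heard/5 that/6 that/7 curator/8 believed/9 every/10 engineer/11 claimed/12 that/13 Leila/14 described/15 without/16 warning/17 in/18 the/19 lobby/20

15

The displaced element is "what" (word 1).
It is linked across 3 clause boundaries (that → Ø → that).
It functions as the direct object of "described", so the gap sits immediately after word 15 ("described").
Base order: This student had heard that that curator believed every engineer claimed that Leila described what without warning in the lobby.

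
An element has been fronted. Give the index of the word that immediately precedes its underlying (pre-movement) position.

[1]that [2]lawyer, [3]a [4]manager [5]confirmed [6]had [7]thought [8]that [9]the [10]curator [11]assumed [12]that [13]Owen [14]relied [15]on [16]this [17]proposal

The displaced element is "that lawyer" (word 2).
It is linked across 1 clause boundary (Ø).
It functions as the subject of "thought", so the gap sits immediately after word 5 ("confirmed").
Base order: A manager confirmed that that lawyer had thought that the curator assumed that Owen relied on this proposal.

5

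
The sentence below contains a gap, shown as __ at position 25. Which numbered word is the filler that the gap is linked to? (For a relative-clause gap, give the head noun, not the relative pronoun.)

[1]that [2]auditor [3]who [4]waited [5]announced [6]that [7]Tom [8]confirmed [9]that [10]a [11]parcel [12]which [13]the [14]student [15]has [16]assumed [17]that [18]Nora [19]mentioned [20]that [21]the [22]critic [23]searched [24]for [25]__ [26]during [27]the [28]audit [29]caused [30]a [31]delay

11

The gap at 25 is the prepositional object of "searched", inside a relative clause.
The relative pronoun is "which" (word 12); it is bound by the head noun immediately before it.
Its filler is the head noun "parcel", at word 11.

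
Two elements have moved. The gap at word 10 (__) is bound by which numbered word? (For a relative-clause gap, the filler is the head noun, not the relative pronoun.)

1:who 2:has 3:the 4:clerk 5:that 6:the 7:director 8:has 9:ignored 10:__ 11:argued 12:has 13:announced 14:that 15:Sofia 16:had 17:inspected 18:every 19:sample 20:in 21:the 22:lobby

4

The marked gap is inside the relative clause, the direct object of "ignored".
Its filler is the head noun "clerk" (via "that"), at word 4.
(The other dependency links word 1 to a gap after word 11.)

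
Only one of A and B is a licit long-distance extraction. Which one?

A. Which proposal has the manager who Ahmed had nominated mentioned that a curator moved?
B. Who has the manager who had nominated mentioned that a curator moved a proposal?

A

In B, the wh-phrase is extracted from inside a complex-NP island (relative clause) (introduced by "who"), which blocks movement.
In A, the extraction path crosses only that-complement boundaries, which are transparent.
So A is grammatical.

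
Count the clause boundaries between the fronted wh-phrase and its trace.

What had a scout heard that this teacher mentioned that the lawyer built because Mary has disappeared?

2

"what" is extracted from the object of "built".
Boundaries crossed, outermost first: [that], [that] — 2 in total.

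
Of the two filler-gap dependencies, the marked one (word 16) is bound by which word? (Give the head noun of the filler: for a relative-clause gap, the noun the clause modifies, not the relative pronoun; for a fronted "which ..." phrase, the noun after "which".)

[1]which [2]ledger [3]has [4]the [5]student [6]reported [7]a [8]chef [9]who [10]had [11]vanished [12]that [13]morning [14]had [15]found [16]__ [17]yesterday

2

The marked gap is the direct object of "found".
Its filler is the fronted wh-phrase "which ledger", at word 2.
(The other dependency links word 8 to a gap after word 9.)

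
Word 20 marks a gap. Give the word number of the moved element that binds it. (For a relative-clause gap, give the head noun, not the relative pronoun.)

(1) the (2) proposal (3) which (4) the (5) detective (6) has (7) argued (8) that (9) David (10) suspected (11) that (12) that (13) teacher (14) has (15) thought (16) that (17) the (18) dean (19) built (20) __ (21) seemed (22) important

2

The gap at 20 is the object of "built", inside a relative clause.
The relative pronoun is "which" (word 3); it is bound by the head noun immediately before it.
Its filler is the head noun "proposal", at word 2.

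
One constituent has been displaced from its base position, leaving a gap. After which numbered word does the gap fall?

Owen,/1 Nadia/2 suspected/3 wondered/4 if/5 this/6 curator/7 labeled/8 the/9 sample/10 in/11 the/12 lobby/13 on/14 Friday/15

The displaced element is "Owen" (word 1).
It is linked across 1 clause boundary (Ø).
It functions as the subject of "wondered", so the gap sits immediately after word 3 ("suspected").
Base order: Nadia suspected that Owen wondered if this curator labeled the sample in the lobby on Friday.

3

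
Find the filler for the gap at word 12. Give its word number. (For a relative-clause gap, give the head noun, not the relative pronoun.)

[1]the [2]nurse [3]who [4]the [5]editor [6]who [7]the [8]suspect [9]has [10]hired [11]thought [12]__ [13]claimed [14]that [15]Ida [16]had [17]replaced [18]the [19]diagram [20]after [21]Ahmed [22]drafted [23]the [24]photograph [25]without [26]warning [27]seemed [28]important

2

The gap at 12 is the subject of "claimed", inside a relative clause.
The relative pronoun is "who" (word 3); it is bound by the head noun immediately before it.
Its filler is the head noun "nurse", at word 2.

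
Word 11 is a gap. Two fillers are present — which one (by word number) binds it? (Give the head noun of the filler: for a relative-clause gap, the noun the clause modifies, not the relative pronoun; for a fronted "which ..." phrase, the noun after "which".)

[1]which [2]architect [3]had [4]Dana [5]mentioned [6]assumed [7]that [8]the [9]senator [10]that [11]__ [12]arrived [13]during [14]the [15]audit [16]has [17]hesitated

The marked gap is inside the relative clause, the subject of "arrived".
Its filler is the head noun "senator" (via "that"), at word 9.
(The other dependency links word 2 to a gap after word 5.)

9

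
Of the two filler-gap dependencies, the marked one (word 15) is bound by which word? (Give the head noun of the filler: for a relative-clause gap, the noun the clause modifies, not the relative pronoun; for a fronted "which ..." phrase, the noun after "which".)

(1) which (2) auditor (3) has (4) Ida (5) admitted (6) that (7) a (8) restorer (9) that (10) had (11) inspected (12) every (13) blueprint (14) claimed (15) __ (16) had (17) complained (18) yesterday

2

The marked gap is the subject of "complained".
Its filler is the fronted wh-phrase "which auditor", at word 2.
(The other dependency links word 8 to a gap after word 9.)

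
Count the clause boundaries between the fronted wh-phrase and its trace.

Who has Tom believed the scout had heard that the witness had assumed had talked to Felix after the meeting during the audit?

3

"who" is extracted from the subject of "talked".
Boundaries crossed, outermost first: [Ø], [that], [Ø] — 3 in total.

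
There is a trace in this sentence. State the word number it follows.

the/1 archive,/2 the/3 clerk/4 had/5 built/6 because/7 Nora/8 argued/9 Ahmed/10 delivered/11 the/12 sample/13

6

The displaced element is "the archive" (word 2).
It functions as the direct object of "built", so the gap sits immediately after word 6 ("built").
Base order: The clerk had built the archive because Nora argued Ahmed delivered the sample.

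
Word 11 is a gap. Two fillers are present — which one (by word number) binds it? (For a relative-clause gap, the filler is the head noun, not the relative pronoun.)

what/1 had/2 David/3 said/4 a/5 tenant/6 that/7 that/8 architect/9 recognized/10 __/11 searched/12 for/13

6

The marked gap is inside the relative clause, the direct object of "recognized".
Its filler is the head noun "tenant" (via "that"), at word 6.
(The other dependency links word 1 to a gap after word 13.)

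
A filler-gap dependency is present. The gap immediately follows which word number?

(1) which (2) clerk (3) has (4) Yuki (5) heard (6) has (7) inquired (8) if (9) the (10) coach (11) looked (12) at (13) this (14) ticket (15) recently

5

The displaced element is "which clerk" (word 2).
It is linked across 1 clause boundary (Ø).
It functions as the subject of "inquired", so the gap sits immediately after word 5 ("heard").
Base order: Yuki has heard that which clerk has inquired if the coach looked at this ticket recently.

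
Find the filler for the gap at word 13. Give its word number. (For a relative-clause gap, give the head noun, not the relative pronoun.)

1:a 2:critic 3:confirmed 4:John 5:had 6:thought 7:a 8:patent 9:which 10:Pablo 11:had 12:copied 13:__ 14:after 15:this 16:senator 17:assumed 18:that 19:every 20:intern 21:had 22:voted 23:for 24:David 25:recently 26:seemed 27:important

8

The gap at 13 is the object of "copied", inside a relative clause.
The relative pronoun is "which" (word 9); it is bound by the head noun immediately before it.
Its filler is the head noun "patent", at word 8.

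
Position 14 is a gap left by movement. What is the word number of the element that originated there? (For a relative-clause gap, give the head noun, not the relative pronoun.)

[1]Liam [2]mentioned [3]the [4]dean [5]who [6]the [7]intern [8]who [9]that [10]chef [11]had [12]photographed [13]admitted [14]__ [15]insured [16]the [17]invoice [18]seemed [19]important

The gap at 14 is the subject of "insured", inside a relative clause.
The relative pronoun is "who" (word 5); it is bound by the head noun immediately before it.
Its filler is the head noun "dean", at word 4.

4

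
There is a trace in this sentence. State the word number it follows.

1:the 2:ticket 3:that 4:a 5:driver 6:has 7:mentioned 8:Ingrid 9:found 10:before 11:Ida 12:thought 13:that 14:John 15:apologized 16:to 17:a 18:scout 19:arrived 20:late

The displaced element is "the ticket" (word 2).
It is linked across 1 clause boundary (Ø).
It functions as the direct object of "found", so the gap sits immediately after word 9 ("found").
Base order: A driver has mentioned Ingrid found the ticket before Ida thought that John apologized to a scout.

9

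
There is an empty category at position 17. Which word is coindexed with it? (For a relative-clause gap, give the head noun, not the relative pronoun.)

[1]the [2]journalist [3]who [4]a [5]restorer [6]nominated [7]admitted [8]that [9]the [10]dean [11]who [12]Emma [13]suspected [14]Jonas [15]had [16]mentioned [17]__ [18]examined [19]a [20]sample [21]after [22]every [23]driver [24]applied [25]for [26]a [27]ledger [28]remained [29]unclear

The gap at 17 is the subject of "examined", inside a relative clause.
The relative pronoun is "who" (word 11); it is bound by the head noun immediately before it.
Its filler is the head noun "dean", at word 10.

10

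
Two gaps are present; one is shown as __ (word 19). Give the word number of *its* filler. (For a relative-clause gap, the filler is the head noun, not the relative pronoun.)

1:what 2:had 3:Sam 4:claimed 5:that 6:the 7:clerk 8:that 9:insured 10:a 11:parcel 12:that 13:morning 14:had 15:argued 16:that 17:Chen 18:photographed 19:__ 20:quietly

1

The marked gap is the direct object of "photographed".
Its filler is the fronted wh-phrase "what", at word 1.
(The other dependency links word 7 to a gap after word 8.)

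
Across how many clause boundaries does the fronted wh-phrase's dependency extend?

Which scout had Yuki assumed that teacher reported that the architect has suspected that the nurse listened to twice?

"which scout" is extracted from the PP object of "listened".
Boundaries crossed, outermost first: [Ø], [that], [that] — 3 in total.

3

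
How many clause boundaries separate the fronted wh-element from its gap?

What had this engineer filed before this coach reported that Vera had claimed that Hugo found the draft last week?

"what" originates inside the matrix clause — no clause boundary is crossed.

0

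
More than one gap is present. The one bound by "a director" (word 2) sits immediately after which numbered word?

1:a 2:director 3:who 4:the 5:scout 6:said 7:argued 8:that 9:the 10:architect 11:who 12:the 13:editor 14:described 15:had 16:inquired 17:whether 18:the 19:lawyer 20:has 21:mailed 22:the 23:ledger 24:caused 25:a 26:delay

The displaced element is "a director" (word 2).
It is linked across 1 clause boundary (Ø).
It functions as the subject of "argued", so the gap sits immediately after word 6 ("said").
Base order: The scout said that a director argued that the architect who the editor described had inquired whether the lawyer has mailed the ledger.

6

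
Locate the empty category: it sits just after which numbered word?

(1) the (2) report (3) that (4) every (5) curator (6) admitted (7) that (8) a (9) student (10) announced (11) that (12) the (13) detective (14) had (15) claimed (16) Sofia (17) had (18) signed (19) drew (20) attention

18

The displaced element is "the report" (word 2).
It is linked across 3 clause boundaries (that → that → Ø).
It functions as the direct object of "signed", so the gap sits immediately after word 18 ("signed").
Base order: Every curator admitted that a student announced that the detective had claimed Sofia had signed the report.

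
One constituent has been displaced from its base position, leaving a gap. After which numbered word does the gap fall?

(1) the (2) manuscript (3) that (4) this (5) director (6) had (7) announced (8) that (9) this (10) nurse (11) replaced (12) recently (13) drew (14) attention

11

The displaced element is "the manuscript" (word 2).
It is linked across 1 clause boundary (that).
It functions as the direct object of "replaced", so the gap sits immediately after word 11 ("replaced").
Base order: This director had announced that this nurse replaced the manuscript recently.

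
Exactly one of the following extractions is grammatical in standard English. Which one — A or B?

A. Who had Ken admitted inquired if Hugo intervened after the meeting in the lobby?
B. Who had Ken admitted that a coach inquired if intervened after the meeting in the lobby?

In B, the wh-phrase is extracted from inside a wh-island (introduced by "if"), which blocks movement.
In A, the extraction path crosses only that-complement boundaries, which are transparent.
So A is grammatical.

A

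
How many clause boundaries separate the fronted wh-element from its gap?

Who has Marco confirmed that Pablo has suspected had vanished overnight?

"who" is extracted from the subject of "vanished".
Boundaries crossed, outermost first: [that], [Ø] — 2 in total.

2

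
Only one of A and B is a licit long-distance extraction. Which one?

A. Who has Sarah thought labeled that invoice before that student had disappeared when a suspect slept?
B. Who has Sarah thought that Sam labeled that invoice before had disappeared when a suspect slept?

In B, the wh-phrase is extracted from inside an adjunct island (introduced by "before"), which blocks movement.
In A, the extraction path crosses only that-complement boundaries, which are transparent.
So A is grammatical.

A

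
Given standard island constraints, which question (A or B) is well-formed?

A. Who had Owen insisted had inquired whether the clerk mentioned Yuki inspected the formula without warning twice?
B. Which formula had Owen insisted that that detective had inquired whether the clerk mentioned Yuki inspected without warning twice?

A

In B, the wh-phrase is extracted from inside a wh-island (introduced by "whether"), which blocks movement.
In A, the extraction path crosses only that-complement boundaries, which are transparent.
So A is grammatical.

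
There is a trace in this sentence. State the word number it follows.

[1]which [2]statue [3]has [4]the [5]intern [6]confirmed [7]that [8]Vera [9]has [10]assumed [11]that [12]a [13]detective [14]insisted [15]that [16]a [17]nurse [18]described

18

The displaced element is "which statue" (word 2).
It is linked across 3 clause boundaries (that → that → that).
It functions as the direct object of "described", so the gap sits immediately after word 18 ("described").
Base order: The intern has confirmed that Vera has assumed that a detective insisted that a nurse described which statue.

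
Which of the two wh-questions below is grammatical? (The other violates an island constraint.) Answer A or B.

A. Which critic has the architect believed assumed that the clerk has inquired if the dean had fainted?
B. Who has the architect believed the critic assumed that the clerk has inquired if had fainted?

A

In B, the wh-phrase is extracted from inside a wh-island (introduced by "if"), which blocks movement.
In A, the extraction path crosses only that-complement boundaries, which are transparent.
So A is grammatical.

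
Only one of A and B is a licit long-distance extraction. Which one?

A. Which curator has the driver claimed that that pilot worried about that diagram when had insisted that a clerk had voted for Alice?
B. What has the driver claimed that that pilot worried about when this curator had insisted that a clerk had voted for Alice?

B

In A, the wh-phrase is extracted from inside an adjunct island (introduced by "when"), which blocks movement.
In B, the extraction path crosses only that-complement boundaries, which are transparent.
So B is grammatical.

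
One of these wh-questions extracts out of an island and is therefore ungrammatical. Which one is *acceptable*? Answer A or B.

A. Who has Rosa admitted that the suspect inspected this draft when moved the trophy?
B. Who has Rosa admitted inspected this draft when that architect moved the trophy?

B

In A, the wh-phrase is extracted from inside an adjunct island (introduced by "when"), which blocks movement.
In B, the extraction path crosses only that-complement boundaries, which are transparent.
So B is grammatical.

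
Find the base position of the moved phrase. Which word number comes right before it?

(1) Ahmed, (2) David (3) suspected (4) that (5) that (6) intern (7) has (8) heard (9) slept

8

The displaced element is "Ahmed" (word 1).
It is linked across 2 clause boundaries (that → Ø).
It functions as the subject of "slept", so the gap sits immediately after word 8 ("heard").
Base order: David suspected that that intern has heard that Ahmed slept.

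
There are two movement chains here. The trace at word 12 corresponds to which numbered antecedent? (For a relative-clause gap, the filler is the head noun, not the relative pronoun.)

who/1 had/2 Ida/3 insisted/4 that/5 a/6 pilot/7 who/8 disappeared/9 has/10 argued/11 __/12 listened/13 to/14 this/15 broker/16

The marked gap is the subject of "listened".
Its filler is the fronted wh-phrase "who", at word 1.
(The other dependency links word 7 to a gap after word 8.)

1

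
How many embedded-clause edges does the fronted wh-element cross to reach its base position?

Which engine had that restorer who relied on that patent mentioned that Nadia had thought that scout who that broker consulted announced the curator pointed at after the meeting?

"which engine" is extracted from the PP object of "pointed".
Boundaries crossed, outermost first: [that], [Ø], [Ø] — 3 in total.

3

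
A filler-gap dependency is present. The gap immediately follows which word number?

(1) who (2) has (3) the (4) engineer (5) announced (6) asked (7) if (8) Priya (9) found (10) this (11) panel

5

The displaced element is "who" (word 1).
It is linked across 1 clause boundary (Ø).
It functions as the subject of "asked", so the gap sits immediately after word 5 ("announced").
Base order: The engineer has announced who asked if Priya found this panel.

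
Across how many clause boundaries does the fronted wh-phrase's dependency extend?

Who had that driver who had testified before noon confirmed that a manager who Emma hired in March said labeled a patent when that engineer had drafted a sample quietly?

2

"who" is extracted from the subject of "labeled".
Boundaries crossed, outermost first: [that], [Ø] — 2 in total.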